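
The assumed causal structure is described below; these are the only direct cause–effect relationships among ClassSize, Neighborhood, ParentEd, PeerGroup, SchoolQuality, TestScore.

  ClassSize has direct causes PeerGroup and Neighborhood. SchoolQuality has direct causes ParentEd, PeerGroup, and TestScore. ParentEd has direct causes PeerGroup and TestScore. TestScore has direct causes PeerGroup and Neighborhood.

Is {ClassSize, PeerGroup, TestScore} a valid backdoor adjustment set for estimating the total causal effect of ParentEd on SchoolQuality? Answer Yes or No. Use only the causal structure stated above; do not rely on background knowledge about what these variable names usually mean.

Yes

Backdoor paths from ParentEd to SchoolQuality (paths whose first edge points into ParentEd):
  P1: ParentEd <- PeerGroup -> TestScore -> SchoolQuality
  P2: ParentEd <- PeerGroup -> SchoolQuality
  P3: ParentEd <- PeerGroup -> ClassSize <- Neighborhood -> TestScore -> SchoolQuality
  P4: ParentEd <- TestScore <- PeerGroup -> SchoolQuality
  P5: ParentEd <- TestScore <- Neighborhood -> ClassSize <- PeerGroup -> SchoolQuality
  P6: ParentEd <- TestScore -> SchoolQuality
Condition 1 (no descendant of ParentEd in the set): holds — descendants of ParentEd are {SchoolQuality}; none are in {ClassSize, PeerGroup, TestScore}.
Condition 2 (every backdoor path blocked by {ClassSize, PeerGroup, TestScore}):
  P1: blocked at fork node PeerGroup ∈ conditioning set.
  P2: blocked at fork node PeerGroup ∈ conditioning set.
  P3: blocked at fork node PeerGroup ∈ conditioning set.
  P4: blocked at chain node TestScore ∈ conditioning set.
  P5: blocked at chain node TestScore ∈ conditioning set.
  P6: blocked at fork node TestScore ∈ conditioning set.
{ClassSize, PeerGroup, TestScore} satisfies the backdoor criterion.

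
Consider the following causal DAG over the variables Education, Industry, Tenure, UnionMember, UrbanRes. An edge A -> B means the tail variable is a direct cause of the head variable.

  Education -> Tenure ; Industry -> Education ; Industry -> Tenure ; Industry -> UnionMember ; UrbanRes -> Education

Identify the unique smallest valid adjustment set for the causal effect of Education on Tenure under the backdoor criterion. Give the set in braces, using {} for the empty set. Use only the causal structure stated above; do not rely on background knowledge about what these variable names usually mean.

Variables eligible for adjustment (non-descendants of Education, excluding Education and Tenure): {Industry, UnionMember, UrbanRes}.
Backdoor paths from Education to Tenure:
  P1: Education <- Industry -> Tenure
The empty set is not sufficient: P1 (Education <- Industry -> Tenure) has no collider blocking it and no conditioned non-collider, so it is open.
Try {Industry}:
  P1: blocked at fork node Industry ∈ conditioning set.
{Industry} contains no descendant of Education and blocks every backdoor path.
No other singleton works — e.g. {UrbanRes} leaves P1 open — so {Industry} is the unique smallest valid adjustment set.

{Industry}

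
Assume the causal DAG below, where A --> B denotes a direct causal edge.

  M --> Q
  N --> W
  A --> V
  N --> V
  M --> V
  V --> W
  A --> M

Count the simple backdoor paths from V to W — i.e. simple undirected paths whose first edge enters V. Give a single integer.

1

A backdoor path from V to W is any simple undirected path whose first edge points into V (i.e. leaves V via a parent).
Parents of V: {A, M, N}.
Enumerating:
  P1: V <- N -> W
That exhausts the simple backdoor paths. Count: 1.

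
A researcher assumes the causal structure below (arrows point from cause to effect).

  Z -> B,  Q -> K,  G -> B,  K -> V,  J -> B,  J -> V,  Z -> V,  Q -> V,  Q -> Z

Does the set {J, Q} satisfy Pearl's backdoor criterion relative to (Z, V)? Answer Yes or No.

Backdoor paths from Z to V (paths whose first edge points into Z):
  P1: Z <- Q -> K -> V
  P2: Z <- Q -> V
Condition 1 (no descendant of Z in the set): holds — descendants of Z are {B, V}; none are in {J, Q}.
Condition 2 (every backdoor path blocked by {J, Q}):
  P1: blocked at fork node Q ∈ conditioning set.
  P2: blocked at fork node Q ∈ conditioning set.
{J, Q} satisfies the backdoor criterion.

Yes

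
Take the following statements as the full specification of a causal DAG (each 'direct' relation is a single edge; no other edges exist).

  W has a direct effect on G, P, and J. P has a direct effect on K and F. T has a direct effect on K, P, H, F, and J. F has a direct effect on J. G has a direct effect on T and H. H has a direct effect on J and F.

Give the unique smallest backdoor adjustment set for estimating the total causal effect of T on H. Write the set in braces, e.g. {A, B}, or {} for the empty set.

Variables eligible for adjustment (non-descendants of T, excluding T and H): {G, W}.
Backdoor paths from T to H:
  P1: T <- G <- W -> P -> F <- H
  P2: T <- G <- W -> P -> F -> J <- H
  P3: T <- G <- W -> J <- H
  P4: T <- G <- W -> J <- F <- H
  P5: T <- G -> H
The empty set is not sufficient: P5 (T <- G -> H) has no collider blocking it and no conditioned non-collider, so it is open.
Try {G}:
  P1: blocked at chain node G ∈ conditioning set.
  P2: blocked at chain node G ∈ conditioning set.
  P3: blocked at chain node G ∈ conditioning set.
  P4: blocked at chain node G ∈ conditioning set.
  P5: blocked at fork node G ∈ conditioning set.
{G} contains no descendant of T and blocks every backdoor path.
No other singleton works — e.g. {W} leaves P5 open — so {G} is the unique smallest valid adjustment set.

{G}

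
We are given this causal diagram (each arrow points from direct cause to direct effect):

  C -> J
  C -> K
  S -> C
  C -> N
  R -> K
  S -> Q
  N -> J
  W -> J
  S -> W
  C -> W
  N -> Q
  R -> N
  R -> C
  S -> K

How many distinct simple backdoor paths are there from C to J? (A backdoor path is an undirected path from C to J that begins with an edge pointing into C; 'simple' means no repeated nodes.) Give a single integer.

A backdoor path from C to J is any simple undirected path whose first edge points into C (i.e. leaves C via a parent).
Parents of C: {R, S}.
Enumerating:
  P1: C <- S -> W -> J
  P2: C <- S -> Q <- N -> J
  P3: C <- S -> K <- R -> N -> J
  P4: C <- R -> N -> Q <- S -> W -> J
  P5: C <- R -> N -> J
  P6: C <- R -> K <- S -> W -> J
  P7: C <- R -> K <- S -> Q <- N -> J
That exhausts the simple backdoor paths. Count: 7.

7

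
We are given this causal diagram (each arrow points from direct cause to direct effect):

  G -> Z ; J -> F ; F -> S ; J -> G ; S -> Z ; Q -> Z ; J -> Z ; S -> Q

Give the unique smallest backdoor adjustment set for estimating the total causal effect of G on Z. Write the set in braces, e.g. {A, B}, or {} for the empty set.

{J}

Variables eligible for adjustment (non-descendants of G, excluding G and Z): {F, J, Q, S}.
Backdoor paths from G to Z:
  P1: G <- J -> F -> S -> Q -> Z
  P2: G <- J -> F -> S -> Z
  P3: G <- J -> Z
The empty set is not sufficient: P1 (G <- J -> F -> S -> Q -> Z) has no collider blocking it and no conditioned non-collider, so it is open.
Try {J}:
  P1: blocked at fork node J ∈ conditioning set.
  P2: blocked at fork node J ∈ conditioning set.
  P3: blocked at fork node J ∈ conditioning set.
{J} contains no descendant of G and blocks every backdoor path.
No other singleton works — e.g. {F} leaves P3 open — so {J} is the unique smallest valid adjustment set.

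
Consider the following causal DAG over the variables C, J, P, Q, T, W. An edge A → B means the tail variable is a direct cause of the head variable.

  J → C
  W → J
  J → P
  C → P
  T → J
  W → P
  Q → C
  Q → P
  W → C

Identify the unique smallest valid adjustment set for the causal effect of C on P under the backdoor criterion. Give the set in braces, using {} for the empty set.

Variables eligible for adjustment (non-descendants of C, excluding C and P): {J, Q, T, W}.
Backdoor paths from C to P:
  P1: C <- W -> J -> P
  P2: C <- W -> P
  P3: C <- Q -> P
  P4: C <- J <- W -> P
  P5: C <- J -> P
The empty set is not sufficient: P1 (C <- W -> J -> P) has no collider blocking it and no conditioned non-collider, so it is open.
Try {J, Q, W}:
  P1: blocked at fork node W ∈ conditioning set.
  P2: blocked at fork node W ∈ conditioning set.
  P3: blocked at fork node Q ∈ conditioning set.
  P4: blocked at chain node J ∈ conditioning set.
  P5: blocked at fork node J ∈ conditioning set.
{J, Q, W} contains no descendant of C and blocks every backdoor path.
Every element of {J, Q, W} is needed (dropping J leaves P5 open; dropping Q leaves P3 open; dropping W leaves P2 open), so no proper subset is valid.
Among all size-3 subsets of the eligible variables, only {J, Q, W} blocks every backdoor path, so it is the unique smallest valid adjustment set.

{J, Q, W}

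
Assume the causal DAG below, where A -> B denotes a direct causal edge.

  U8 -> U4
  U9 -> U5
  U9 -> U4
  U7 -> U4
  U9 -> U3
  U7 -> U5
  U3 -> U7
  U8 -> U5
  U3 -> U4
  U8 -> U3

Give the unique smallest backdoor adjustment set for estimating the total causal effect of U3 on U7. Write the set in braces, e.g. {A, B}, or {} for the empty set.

{}

Variables eligible for adjustment (non-descendants of U3, excluding U3 and U7): {U8, U9}.
Backdoor paths from U3 to U7:
  P1: U3 <- U9 -> U5 <- U8 -> U4 <- U7
  P2: U3 <- U9 -> U5 <- U7
  P3: U3 <- U9 -> U4 <- U8 -> U5 <- U7
  P4: U3 <- U9 -> U4 <- U7
  P5: U3 <- U8 -> U5 <- U9 -> U4 <- U7
  P6: U3 <- U8 -> U5 <- U7
  P7: U3 <- U8 -> U4 <- U9 -> U5 <- U7
  P8: U3 <- U8 -> U4 <- U7
Each backdoor path contains an unconditioned collider, so every path is already blocked with the empty conditioning set:
  P1: blocked at collider U5 (neither it nor any descendant is in the conditioning set).
  P2: blocked at collider U5 (neither it nor any descendant is in the conditioning set).
  P3: blocked at collider U4 (neither it nor any descendant is in the conditioning set).
  P4: blocked at collider U4 (neither it nor any descendant is in the conditioning set).
  P5: blocked at collider U5 (neither it nor any descendant is in the conditioning set).
  P6: blocked at collider U5 (neither it nor any descendant is in the conditioning set).
  P7: blocked at collider U4 (neither it nor any descendant is in the conditioning set).
  P8: blocked at collider U4 (neither it nor any descendant is in the conditioning set).
The empty set is therefore the unique smallest valid set.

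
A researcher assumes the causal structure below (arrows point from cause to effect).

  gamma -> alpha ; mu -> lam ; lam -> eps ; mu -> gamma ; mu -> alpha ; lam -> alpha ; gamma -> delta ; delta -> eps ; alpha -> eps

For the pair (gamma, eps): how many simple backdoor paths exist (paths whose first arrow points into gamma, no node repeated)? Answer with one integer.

A backdoor path from gamma to eps is any simple undirected path whose first edge points into gamma (i.e. leaves gamma via a parent).
Parents of gamma: {mu}.
Enumerating:
  P1: gamma <- mu -> lam -> alpha -> eps
  P2: gamma <- mu -> lam -> eps
  P3: gamma <- mu -> alpha <- lam -> eps
  P4: gamma <- mu -> alpha -> eps
That exhausts the simple backdoor paths. Count: 4.

4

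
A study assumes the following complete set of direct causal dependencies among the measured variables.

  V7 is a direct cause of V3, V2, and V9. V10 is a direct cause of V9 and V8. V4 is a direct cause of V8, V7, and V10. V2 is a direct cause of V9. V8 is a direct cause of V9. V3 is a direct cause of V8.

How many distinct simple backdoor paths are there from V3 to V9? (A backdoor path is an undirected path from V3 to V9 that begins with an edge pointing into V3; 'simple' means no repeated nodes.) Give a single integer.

A backdoor path from V3 to V9 is any simple undirected path whose first edge points into V3 (i.e. leaves V3 via a parent).
Parents of V3: {V7}.
Enumerating:
  P1: V3 <- V7 <- V4 -> V10 -> V8 -> V9
  P2: V3 <- V7 <- V4 -> V10 -> V9
  P3: V3 <- V7 <- V4 -> V8 <- V10 -> V9
  P4: V3 <- V7 <- V4 -> V8 -> V9
  P5: V3 <- V7 -> V2 -> V9
  P6: V3 <- V7 -> V9
That exhausts the simple backdoor paths. Count: 6.

6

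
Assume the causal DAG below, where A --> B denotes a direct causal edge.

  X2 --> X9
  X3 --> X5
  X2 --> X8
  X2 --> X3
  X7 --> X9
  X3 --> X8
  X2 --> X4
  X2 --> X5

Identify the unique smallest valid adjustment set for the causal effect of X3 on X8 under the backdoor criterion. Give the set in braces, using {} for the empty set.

Variables eligible for adjustment (non-descendants of X3, excluding X3 and X8): {X2, X4, X7, X9}.
Backdoor paths from X3 to X8:
  P1: X3 <- X2 -> X8
The empty set is not sufficient: P1 (X3 <- X2 -> X8) has no collider blocking it and no conditioned non-collider, so it is open.
Try {X2}:
  P1: blocked at fork node X2 ∈ conditioning set.
{X2} contains no descendant of X3 and blocks every backdoor path.
No other singleton works — e.g. {X7} leaves P1 open — so {X2} is the unique smallest valid adjustment set.

{X2}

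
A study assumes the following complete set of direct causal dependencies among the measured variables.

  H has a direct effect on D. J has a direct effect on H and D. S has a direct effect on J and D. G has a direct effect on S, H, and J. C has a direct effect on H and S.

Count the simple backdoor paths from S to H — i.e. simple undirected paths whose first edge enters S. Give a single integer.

A backdoor path from S to H is any simple undirected path whose first edge points into S (i.e. leaves S via a parent).
Parents of S: {C, G}.
Enumerating:
  P1: S <- C -> H
  P2: S <- G -> J -> H
  P3: S <- G -> J -> D <- H
  P4: S <- G -> H
That exhausts the simple backdoor paths. Count: 4.

4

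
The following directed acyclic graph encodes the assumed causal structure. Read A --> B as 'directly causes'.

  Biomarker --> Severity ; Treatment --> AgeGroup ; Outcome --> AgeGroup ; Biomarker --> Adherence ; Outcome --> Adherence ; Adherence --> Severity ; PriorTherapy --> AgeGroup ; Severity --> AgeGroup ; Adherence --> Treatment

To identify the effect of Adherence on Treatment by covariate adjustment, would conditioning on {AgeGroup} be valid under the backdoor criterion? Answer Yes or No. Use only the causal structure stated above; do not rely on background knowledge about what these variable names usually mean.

Backdoor paths from Adherence to Treatment (paths whose first edge points into Adherence):
  P1: Adherence <- Biomarker -> Severity -> AgeGroup <- Treatment
  P2: Adherence <- Outcome -> AgeGroup <- Treatment
Condition 1 (no descendant of Adherence in the set): FAILS — AgeGroup is a descendant of Adherence.
Condition 2 (every backdoor path blocked by {AgeGroup}):
  P1: open — collider(s) AgeGroup are conditioned on (or have a conditioned descendant) and no non-collider on the path is in the set.
  P2: open — collider(s) AgeGroup are conditioned on (or have a conditioned descendant) and no non-collider on the path is in the set.
{AgeGroup} does not satisfy the backdoor criterion.

No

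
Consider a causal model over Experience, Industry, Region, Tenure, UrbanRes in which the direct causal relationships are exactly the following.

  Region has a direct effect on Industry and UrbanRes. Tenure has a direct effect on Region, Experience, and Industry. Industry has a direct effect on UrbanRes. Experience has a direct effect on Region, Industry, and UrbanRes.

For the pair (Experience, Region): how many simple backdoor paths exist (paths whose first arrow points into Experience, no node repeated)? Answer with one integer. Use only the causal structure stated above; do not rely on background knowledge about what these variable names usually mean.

3

A backdoor path from Experience to Region is any simple undirected path whose first edge points into Experience (i.e. leaves Experience via a parent).
Parents of Experience: {Tenure}.
Enumerating:
  P1: Experience <- Tenure -> Region
  P2: Experience <- Tenure -> Industry <- Region
  P3: Experience <- Tenure -> Industry -> UrbanRes <- Region
That exhausts the simple backdoor paths. Count: 3.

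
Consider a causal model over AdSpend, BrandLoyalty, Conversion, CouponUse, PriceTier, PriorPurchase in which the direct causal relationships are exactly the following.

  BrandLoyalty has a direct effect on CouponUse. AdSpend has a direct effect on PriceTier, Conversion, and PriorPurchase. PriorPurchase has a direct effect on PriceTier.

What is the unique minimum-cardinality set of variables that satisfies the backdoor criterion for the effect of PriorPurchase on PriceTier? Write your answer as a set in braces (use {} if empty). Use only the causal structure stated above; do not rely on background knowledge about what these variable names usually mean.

{AdSpend}

Variables eligible for adjustment (non-descendants of PriorPurchase, excluding PriorPurchase and PriceTier): {AdSpend, BrandLoyalty, Conversion, CouponUse}.
Backdoor paths from PriorPurchase to PriceTier:
  P1: PriorPurchase <- AdSpend -> PriceTier
The empty set is not sufficient: P1 (PriorPurchase <- AdSpend -> PriceTier) has no collider blocking it and no conditioned non-collider, so it is open.
Try {AdSpend}:
  P1: blocked at fork node AdSpend ∈ conditioning set.
{AdSpend} contains no descendant of PriorPurchase and blocks every backdoor path.
No other singleton works — e.g. {BrandLoyalty} leaves P1 open — so {AdSpend} is the unique smallest valid adjustment set.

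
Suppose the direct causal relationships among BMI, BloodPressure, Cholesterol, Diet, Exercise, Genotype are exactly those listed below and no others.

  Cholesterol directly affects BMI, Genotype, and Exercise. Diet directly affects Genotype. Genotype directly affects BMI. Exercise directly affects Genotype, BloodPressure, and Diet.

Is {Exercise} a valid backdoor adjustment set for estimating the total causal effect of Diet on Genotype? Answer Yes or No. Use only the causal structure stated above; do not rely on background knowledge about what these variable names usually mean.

Backdoor paths from Diet to Genotype (paths whose first edge points into Diet):
  P1: Diet <- Exercise <- Cholesterol -> Genotype
  P2: Diet <- Exercise <- Cholesterol -> BMI <- Genotype
  P3: Diet <- Exercise -> Genotype
Condition 1 (no descendant of Diet in the set): holds — descendants of Diet are {BMI, Genotype}; none are in {Exercise}.
Condition 2 (every backdoor path blocked by {Exercise}):
  P1: blocked at chain node Exercise ∈ conditioning set.
  P2: blocked at chain node Exercise ∈ conditioning set.
  P3: blocked at fork node Exercise ∈ conditioning set.
{Exercise} satisfies the backdoor criterion.

Yes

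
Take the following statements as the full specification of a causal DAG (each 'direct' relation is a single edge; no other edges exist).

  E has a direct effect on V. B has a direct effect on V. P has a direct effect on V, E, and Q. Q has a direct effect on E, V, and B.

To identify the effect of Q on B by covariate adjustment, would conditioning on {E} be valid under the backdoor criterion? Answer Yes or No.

Backdoor paths from Q to B (paths whose first edge points into Q):
  P1: Q <- P -> E -> V <- B
  P2: Q <- P -> V <- B
Condition 1 (no descendant of Q in the set): FAILS — E is a descendant of Q.
Condition 2 (every backdoor path blocked by {E}):
  P1: blocked at chain node E ∈ conditioning set.
  P2: blocked at collider V (neither it nor any descendant is in the conditioning set).
{E} does not satisfy the backdoor criterion.

No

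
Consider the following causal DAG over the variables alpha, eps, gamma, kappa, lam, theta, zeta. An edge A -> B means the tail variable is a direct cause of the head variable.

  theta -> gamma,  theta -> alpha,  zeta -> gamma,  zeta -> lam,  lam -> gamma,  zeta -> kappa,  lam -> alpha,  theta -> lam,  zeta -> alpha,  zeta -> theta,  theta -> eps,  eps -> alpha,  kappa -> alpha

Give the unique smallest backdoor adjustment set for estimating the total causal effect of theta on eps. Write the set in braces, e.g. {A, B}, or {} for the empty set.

Variables eligible for adjustment (non-descendants of theta, excluding theta and eps): {kappa, zeta}.
Backdoor paths from theta to eps:
  P1: theta <- zeta -> kappa -> alpha <- eps
  P2: theta <- zeta -> lam -> alpha <- eps
  P3: theta <- zeta -> gamma <- lam -> alpha <- eps
  P4: theta <- zeta -> alpha <- eps
Each backdoor path contains an unconditioned collider, so every path is already blocked with the empty conditioning set:
  P1: blocked at collider alpha (neither it nor any descendant is in the conditioning set).
  P2: blocked at collider alpha (neither it nor any descendant is in the conditioning set).
  P3: blocked at collider gamma (neither it nor any descendant is in the conditioning set).
  P4: blocked at collider alpha (neither it nor any descendant is in the conditioning set).
The empty set is therefore the unique smallest valid set.

{}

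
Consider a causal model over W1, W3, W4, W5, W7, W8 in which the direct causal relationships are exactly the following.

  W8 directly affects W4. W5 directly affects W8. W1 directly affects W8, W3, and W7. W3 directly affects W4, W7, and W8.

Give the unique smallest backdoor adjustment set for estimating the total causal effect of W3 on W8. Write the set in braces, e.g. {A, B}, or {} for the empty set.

Variables eligible for adjustment (non-descendants of W3, excluding W3 and W8): {W1, W5}.
Backdoor paths from W3 to W8:
  P1: W3 <- W1 -> W8
The empty set is not sufficient: P1 (W3 <- W1 -> W8) has no collider blocking it and no conditioned non-collider, so it is open.
Try {W1}:
  P1: blocked at fork node W1 ∈ conditioning set.
{W1} contains no descendant of W3 and blocks every backdoor path.
No other singleton works — e.g. {W5} leaves P1 open — so {W1} is the unique smallest valid adjustment set.

{W1}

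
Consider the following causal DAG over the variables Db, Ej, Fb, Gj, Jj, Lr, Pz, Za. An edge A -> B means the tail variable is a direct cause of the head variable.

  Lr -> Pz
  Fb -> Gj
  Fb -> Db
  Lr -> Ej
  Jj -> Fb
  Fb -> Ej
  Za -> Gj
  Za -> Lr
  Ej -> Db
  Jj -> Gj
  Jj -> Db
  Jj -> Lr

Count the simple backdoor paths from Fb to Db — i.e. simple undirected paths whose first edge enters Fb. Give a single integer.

3

A backdoor path from Fb to Db is any simple undirected path whose first edge points into Fb (i.e. leaves Fb via a parent).
Parents of Fb: {Jj}.
Enumerating:
  P1: Fb <- Jj -> Lr -> Ej -> Db
  P2: Fb <- Jj -> Gj <- Za -> Lr -> Ej -> Db
  P3: Fb <- Jj -> Db
That exhausts the simple backdoor paths. Count: 3.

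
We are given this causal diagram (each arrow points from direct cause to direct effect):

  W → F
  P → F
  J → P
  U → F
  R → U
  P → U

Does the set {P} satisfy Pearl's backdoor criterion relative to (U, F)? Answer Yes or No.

Yes

Backdoor paths from U to F (paths whose first edge points into U):
  P1: U <- P -> F
Condition 1 (no descendant of U in the set): holds — descendants of U are {F}; none are in {P}.
Condition 2 (every backdoor path blocked by {P}):
  P1: blocked at fork node P ∈ conditioning set.
{P} satisfies the backdoor criterion.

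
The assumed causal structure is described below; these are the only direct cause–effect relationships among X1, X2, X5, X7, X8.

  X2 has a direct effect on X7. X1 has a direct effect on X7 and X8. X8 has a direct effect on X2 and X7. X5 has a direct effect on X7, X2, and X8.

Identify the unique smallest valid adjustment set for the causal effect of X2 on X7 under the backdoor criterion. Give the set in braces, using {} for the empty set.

{X5, X8}

Variables eligible for adjustment (non-descendants of X2, excluding X2 and X7): {X1, X5, X8}.
Backdoor paths from X2 to X7:
  P1: X2 <- X5 -> X8 <- X1 -> X7
  P2: X2 <- X5 -> X8 -> X7
  P3: X2 <- X5 -> X7
  P4: X2 <- X8 <- X5 -> X7
  P5: X2 <- X8 <- X1 -> X7
  P6: X2 <- X8 -> X7
The empty set is not sufficient: P2 (X2 <- X5 -> X8 -> X7) has no collider blocking it and no conditioned non-collider, so it is open.
Try {X5, X8}:
  P1: blocked at fork node X5 ∈ conditioning set.
  P2: blocked at fork node X5 ∈ conditioning set.
  P3: blocked at fork node X5 ∈ conditioning set.
  P4: blocked at chain node X8 ∈ conditioning set.
  P5: blocked at chain node X8 ∈ conditioning set.
  P6: blocked at fork node X8 ∈ conditioning set.
{X5, X8} contains no descendant of X2 and blocks every backdoor path.
Every element of {X5, X8} is needed (dropping X5 leaves P1 open; dropping X8 leaves P5 open), so no proper subset is valid.
Among all size-2 subsets of the eligible variables, only {X5, X8} blocks every backdoor path, so it is the unique smallest valid adjustment set.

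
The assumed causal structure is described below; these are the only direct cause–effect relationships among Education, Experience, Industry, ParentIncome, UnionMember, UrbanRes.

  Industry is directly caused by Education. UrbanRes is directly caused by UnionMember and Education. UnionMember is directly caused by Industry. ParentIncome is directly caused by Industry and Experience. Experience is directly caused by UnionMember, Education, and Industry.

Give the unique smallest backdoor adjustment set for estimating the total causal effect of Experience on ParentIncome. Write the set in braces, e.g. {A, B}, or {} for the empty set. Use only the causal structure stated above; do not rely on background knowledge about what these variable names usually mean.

Variables eligible for adjustment (non-descendants of Experience, excluding Experience and ParentIncome): {Education, Industry, UnionMember, UrbanRes}.
Backdoor paths from Experience to ParentIncome:
  P1: Experience <- Education -> Industry -> ParentIncome
  P2: Experience <- Education -> UrbanRes <- UnionMember <- Industry -> ParentIncome
  P3: Experience <- Industry -> ParentIncome
  P4: Experience <- UnionMember <- Industry -> ParentIncome
  P5: Experience <- UnionMember -> UrbanRes <- Education -> Industry -> ParentIncome
The empty set is not sufficient: P1 (Experience <- Education -> Industry -> ParentIncome) has no collider blocking it and no conditioned non-collider, so it is open.
Try {Industry}:
  P1: blocked at chain node Industry ∈ conditioning set.
  P2: blocked at collider UrbanRes (neither it nor any descendant is in the conditioning set).
  P3: blocked at fork node Industry ∈ conditioning set.
  P4: blocked at fork node Industry ∈ conditioning set.
  P5: blocked at collider UrbanRes (neither it nor any descendant is in the conditioning set).
{Industry} contains no descendant of Experience and blocks every backdoor path.
No other singleton works — e.g. {Education} leaves P3 open — so {Industry} is the unique smallest valid adjustment set.

{Industry}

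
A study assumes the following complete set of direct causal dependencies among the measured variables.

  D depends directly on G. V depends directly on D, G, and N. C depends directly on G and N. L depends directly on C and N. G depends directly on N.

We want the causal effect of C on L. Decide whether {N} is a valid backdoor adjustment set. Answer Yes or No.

Yes

Backdoor paths from C to L (paths whose first edge points into C):
  P1: C <- N -> L
  P2: C <- G <- N -> L
  P3: C <- G -> D -> V <- N -> L
  P4: C <- G -> V <- N -> L
Condition 1 (no descendant of C in the set): holds — descendants of C are {L}; none are in {N}.
Condition 2 (every backdoor path blocked by {N}):
  P1: blocked at fork node N ∈ conditioning set.
  P2: blocked at fork node N ∈ conditioning set.
  P3: blocked at collider V (neither it nor any descendant is in the conditioning set).
  P4: blocked at collider V (neither it nor any descendant is in the conditioning set).
{N} satisfies the backdoor criterion.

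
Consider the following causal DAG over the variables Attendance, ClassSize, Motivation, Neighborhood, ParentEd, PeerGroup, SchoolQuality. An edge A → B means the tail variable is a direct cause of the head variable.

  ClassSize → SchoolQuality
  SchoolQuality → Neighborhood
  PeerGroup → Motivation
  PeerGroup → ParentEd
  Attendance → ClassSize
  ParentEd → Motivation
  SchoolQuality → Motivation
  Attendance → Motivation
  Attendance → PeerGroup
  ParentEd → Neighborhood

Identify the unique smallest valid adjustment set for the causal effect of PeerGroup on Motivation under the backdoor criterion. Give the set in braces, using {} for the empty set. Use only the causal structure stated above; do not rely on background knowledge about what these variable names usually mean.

{Attendance}

Variables eligible for adjustment (non-descendants of PeerGroup, excluding PeerGroup and Motivation): {Attendance, ClassSize, SchoolQuality}.
Backdoor paths from PeerGroup to Motivation:
  P1: PeerGroup <- Attendance -> ClassSize -> SchoolQuality -> Motivation
  P2: PeerGroup <- Attendance -> ClassSize -> SchoolQuality -> Neighborhood <- ParentEd -> Motivation
  P3: PeerGroup <- Attendance -> Motivation
The empty set is not sufficient: P1 (PeerGroup <- Attendance -> ClassSize -> SchoolQuality -> Motivation) has no collider blocking it and no conditioned non-collider, so it is open.
Try {Attendance}:
  P1: blocked at fork node Attendance ∈ conditioning set.
  P2: blocked at fork node Attendance ∈ conditioning set.
  P3: blocked at fork node Attendance ∈ conditioning set.
{Attendance} contains no descendant of PeerGroup and blocks every backdoor path.
No other singleton works — e.g. {ClassSize} leaves P3 open — so {Attendance} is the unique smallest valid adjustment set.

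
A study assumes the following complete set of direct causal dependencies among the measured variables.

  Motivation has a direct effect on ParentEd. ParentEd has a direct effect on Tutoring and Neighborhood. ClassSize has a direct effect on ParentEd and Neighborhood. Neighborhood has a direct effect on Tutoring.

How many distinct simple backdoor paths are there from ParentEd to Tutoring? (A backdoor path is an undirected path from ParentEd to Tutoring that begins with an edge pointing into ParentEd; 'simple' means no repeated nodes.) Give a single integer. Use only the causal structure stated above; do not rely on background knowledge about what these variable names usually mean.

A backdoor path from ParentEd to Tutoring is any simple undirected path whose first edge points into ParentEd (i.e. leaves ParentEd via a parent).
Parents of ParentEd: {ClassSize, Motivation}.
Enumerating:
  P1: ParentEd <- ClassSize -> Neighborhood -> Tutoring
That exhausts the simple backdoor paths. Count: 1.

1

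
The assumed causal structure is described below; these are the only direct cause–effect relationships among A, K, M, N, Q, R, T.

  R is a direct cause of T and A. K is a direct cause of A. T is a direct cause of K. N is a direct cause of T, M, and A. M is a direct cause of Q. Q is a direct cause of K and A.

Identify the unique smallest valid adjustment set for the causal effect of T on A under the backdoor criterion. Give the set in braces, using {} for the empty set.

{N, R}

Variables eligible for adjustment (non-descendants of T, excluding T and A): {M, N, Q, R}.
Backdoor paths from T to A:
  P1: T <- N -> M -> Q -> K -> A
  P2: T <- N -> M -> Q -> A
  P3: T <- N -> A
  P4: T <- R -> A
The empty set is not sufficient: P1 (T <- N -> M -> Q -> K -> A) has no collider blocking it and no conditioned non-collider, so it is open.
Try {N, R}:
  P1: blocked at fork node N ∈ conditioning set.
  P2: blocked at fork node N ∈ conditioning set.
  P3: blocked at fork node N ∈ conditioning set.
  P4: blocked at fork node R ∈ conditioning set.
{N, R} contains no descendant of T and blocks every backdoor path.
Every element of {N, R} is needed (dropping N leaves P1 open; dropping R leaves P4 open), so no proper subset is valid.
Among all size-2 subsets of the eligible variables, only {N, R} blocks every backdoor path, so it is the unique smallest valid adjustment set.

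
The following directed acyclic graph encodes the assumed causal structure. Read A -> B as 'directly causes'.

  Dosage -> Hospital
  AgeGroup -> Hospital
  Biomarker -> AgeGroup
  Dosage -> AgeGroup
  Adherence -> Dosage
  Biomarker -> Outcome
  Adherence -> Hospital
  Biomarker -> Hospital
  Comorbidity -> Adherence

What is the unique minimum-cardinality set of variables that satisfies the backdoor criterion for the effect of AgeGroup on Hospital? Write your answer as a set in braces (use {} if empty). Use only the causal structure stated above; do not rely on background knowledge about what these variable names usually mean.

{Biomarker, Dosage}

Variables eligible for adjustment (non-descendants of AgeGroup, excluding AgeGroup and Hospital): {Adherence, Biomarker, Comorbidity, Dosage, Outcome}.
Backdoor paths from AgeGroup to Hospital:
  P1: AgeGroup <- Biomarker -> Hospital
  P2: AgeGroup <- Dosage <- Adherence -> Hospital
  P3: AgeGroup <- Dosage -> Hospital
The empty set is not sufficient: P1 (AgeGroup <- Biomarker -> Hospital) has no collider blocking it and no conditioned non-collider, so it is open.
Try {Biomarker, Dosage}:
  P1: blocked at fork node Biomarker ∈ conditioning set.
  P2: blocked at chain node Dosage ∈ conditioning set.
  P3: blocked at fork node Dosage ∈ conditioning set.
{Biomarker, Dosage} contains no descendant of AgeGroup and blocks every backdoor path.
Every element of {Biomarker, Dosage} is needed (dropping Biomarker leaves P1 open; dropping Dosage leaves P2 open), so no proper subset is valid.
Among all size-2 subsets of the eligible variables, only {Biomarker, Dosage} blocks every backdoor path, so it is the unique smallest valid adjustment set.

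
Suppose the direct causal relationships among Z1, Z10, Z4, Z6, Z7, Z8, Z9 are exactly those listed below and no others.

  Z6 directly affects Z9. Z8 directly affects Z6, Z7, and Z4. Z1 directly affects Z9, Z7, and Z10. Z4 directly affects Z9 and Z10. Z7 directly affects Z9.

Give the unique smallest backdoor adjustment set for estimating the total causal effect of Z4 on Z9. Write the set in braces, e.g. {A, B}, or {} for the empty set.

{Z8}

Variables eligible for adjustment (non-descendants of Z4, excluding Z4 and Z9): {Z1, Z6, Z7, Z8}.
Backdoor paths from Z4 to Z9:
  P1: Z4 <- Z8 -> Z7 <- Z1 -> Z9
  P2: Z4 <- Z8 -> Z7 -> Z9
  P3: Z4 <- Z8 -> Z6 -> Z9
The empty set is not sufficient: P2 (Z4 <- Z8 -> Z7 -> Z9) has no collider blocking it and no conditioned non-collider, so it is open.
Try {Z8}:
  P1: blocked at fork node Z8 ∈ conditioning set.
  P2: blocked at fork node Z8 ∈ conditioning set.
  P3: blocked at fork node Z8 ∈ conditioning set.
{Z8} contains no descendant of Z4 and blocks every backdoor path.
No other singleton works — e.g. {Z1} leaves P2 open — so {Z8} is the unique smallest valid adjustment set.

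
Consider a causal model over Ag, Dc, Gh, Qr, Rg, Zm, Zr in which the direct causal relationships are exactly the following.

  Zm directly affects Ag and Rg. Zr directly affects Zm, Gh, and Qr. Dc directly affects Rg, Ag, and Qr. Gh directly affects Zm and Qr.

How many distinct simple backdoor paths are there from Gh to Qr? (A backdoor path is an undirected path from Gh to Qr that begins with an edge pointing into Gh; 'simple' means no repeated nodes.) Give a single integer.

3

A backdoor path from Gh to Qr is any simple undirected path whose first edge points into Gh (i.e. leaves Gh via a parent).
Parents of Gh: {Zr}.
Enumerating:
  P1: Gh <- Zr -> Zm -> Ag <- Dc -> Qr
  P2: Gh <- Zr -> Zm -> Rg <- Dc -> Qr
  P3: Gh <- Zr -> Qr
That exhausts the simple backdoor paths. Count: 3.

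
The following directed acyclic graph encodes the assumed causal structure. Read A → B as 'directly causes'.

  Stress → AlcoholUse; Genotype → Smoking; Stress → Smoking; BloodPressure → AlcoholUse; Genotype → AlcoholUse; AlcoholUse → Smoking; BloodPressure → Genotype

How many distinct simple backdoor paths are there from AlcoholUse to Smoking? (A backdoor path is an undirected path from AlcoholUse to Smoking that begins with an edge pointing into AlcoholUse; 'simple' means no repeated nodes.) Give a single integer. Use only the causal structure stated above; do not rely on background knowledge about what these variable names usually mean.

A backdoor path from AlcoholUse to Smoking is any simple undirected path whose first edge points into AlcoholUse (i.e. leaves AlcoholUse via a parent).
Parents of AlcoholUse: {BloodPressure, Genotype, Stress}.
Enumerating:
  P1: AlcoholUse <- Stress -> Smoking
  P2: AlcoholUse <- BloodPressure -> Genotype -> Smoking
  P3: AlcoholUse <- Genotype -> Smoking
That exhausts the simple backdoor paths. Count: 3.

3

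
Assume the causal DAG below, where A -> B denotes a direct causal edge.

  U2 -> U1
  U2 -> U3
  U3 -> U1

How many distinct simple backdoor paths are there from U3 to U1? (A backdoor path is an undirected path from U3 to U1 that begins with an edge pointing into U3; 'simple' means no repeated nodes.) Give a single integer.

A backdoor path from U3 to U1 is any simple undirected path whose first edge points into U3 (i.e. leaves U3 via a parent).
Parents of U3: {U2}.
Enumerating:
  P1: U3 <- U2 -> U1
That exhausts the simple backdoor paths. Count: 1.

1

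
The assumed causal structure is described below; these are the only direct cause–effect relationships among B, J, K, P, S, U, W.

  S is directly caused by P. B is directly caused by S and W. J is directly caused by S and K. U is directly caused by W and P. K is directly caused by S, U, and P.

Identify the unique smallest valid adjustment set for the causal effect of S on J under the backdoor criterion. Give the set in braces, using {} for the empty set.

Variables eligible for adjustment (non-descendants of S, excluding S and J): {P, U, W}.
Backdoor paths from S to J:
  P1: S <- P -> U -> K -> J
  P2: S <- P -> K -> J
The empty set is not sufficient: P1 (S <- P -> U -> K -> J) has no collider blocking it and no conditioned non-collider, so it is open.
Try {P}:
  P1: blocked at fork node P ∈ conditioning set.
  P2: blocked at fork node P ∈ conditioning set.
{P} contains no descendant of S and blocks every backdoor path.
No other singleton works — e.g. {W} leaves P1 open — so {P} is the unique smallest valid adjustment set.

{P}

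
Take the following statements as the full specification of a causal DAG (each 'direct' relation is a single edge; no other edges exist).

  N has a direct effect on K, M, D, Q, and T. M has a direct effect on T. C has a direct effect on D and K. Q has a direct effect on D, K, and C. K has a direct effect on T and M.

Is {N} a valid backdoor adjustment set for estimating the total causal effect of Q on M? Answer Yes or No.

Yes

Backdoor paths from Q to M (paths whose first edge points into Q):
  P1: Q <- N -> K -> M
  P2: Q <- N -> K -> T <- M
  P3: Q <- N -> M
  P4: Q <- N -> D <- C -> K -> M
  P5: Q <- N -> D <- C -> K -> T <- M
  P6: Q <- N -> T <- K -> M
  P7: Q <- N -> T <- M
Condition 1 (no descendant of Q in the set): holds — descendants of Q are {C, D, K, M, T}; none are in {N}.
Condition 2 (every backdoor path blocked by {N}):
  P1: blocked at fork node N ∈ conditioning set.
  P2: blocked at fork node N ∈ conditioning set.
  P3: blocked at fork node N ∈ conditioning set.
  P4: blocked at fork node N ∈ conditioning set.
  P5: blocked at fork node N ∈ conditioning set.
  P6: blocked at fork node N ∈ conditioning set.
  P7: blocked at fork node N ∈ conditioning set.
{N} satisfies the backdoor criterion.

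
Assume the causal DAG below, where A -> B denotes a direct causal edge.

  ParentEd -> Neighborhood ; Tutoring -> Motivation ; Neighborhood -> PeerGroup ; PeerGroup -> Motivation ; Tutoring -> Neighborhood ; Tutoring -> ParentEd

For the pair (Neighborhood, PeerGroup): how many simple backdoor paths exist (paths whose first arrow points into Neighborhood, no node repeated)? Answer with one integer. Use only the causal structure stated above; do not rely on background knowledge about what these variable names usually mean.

2

A backdoor path from Neighborhood to PeerGroup is any simple undirected path whose first edge points into Neighborhood (i.e. leaves Neighborhood via a parent).
Parents of Neighborhood: {ParentEd, Tutoring}.
Enumerating:
  P1: Neighborhood <- Tutoring -> Motivation <- PeerGroup
  P2: Neighborhood <- ParentEd <- Tutoring -> Motivation <- PeerGroup
That exhausts the simple backdoor paths. Count: 2.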